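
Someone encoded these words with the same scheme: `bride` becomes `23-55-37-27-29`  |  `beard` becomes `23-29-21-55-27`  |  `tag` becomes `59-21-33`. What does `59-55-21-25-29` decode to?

b(#2)→23 and r(#18)→55: differences scale by 2, so n = 2·pos + 19. With a=1..z=26, the number is 2·pos + 19.
Undoing it on 59-55-21-25-29: 59→(59−19)÷2=20=t, 55→(55−19)÷2=18=r, 21→(21−19)÷2=1=a, 25→(25−19)÷2=3=c, 29→(29−19)÷2=5=e.

trace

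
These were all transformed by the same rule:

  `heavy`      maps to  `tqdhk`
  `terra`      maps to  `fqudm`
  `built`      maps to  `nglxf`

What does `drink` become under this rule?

Shifts by position in heavy: pos 0: h→t (+12), pos 1: e→q (+12), pos 2: a→d (+3), pos 3: v→h (+12), pos 4: y→k (+12) — repeating every 3. A repeating key of period 3 is used — shifts +12, +12, +3 over and over.
For drink: d+12=p, r+12=d, i+3=l, n+12=z, k+12=w.

pdlzw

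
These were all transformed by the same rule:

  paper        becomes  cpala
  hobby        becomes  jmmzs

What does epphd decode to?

sweet

Read the word backwards and shift each letter +11.
Undoing it on epphd: shift back: e−11=t, p−11=e, p−11=e, h−11=w, d−11=s → teews; then reverse → sweet.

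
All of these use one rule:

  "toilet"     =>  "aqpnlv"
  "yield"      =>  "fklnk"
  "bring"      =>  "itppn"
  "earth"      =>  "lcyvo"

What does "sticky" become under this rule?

It's a Vigenère-style cipher with numeric key [7,2]: position i shifts by key[i mod 2].
Applying it to sticky: s+7=z, t+2=v, i+7=p, c+2=e, k+7=r, y+2=a.

zvpera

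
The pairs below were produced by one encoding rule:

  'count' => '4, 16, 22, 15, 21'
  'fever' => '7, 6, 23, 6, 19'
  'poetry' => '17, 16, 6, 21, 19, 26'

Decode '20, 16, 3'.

sob

c is letter #3 and maps to 4: an offset of 1. The number is (letter's place in the alphabet, a=1) + 1.
Decoding 20, 16, 3: 20→(20−1)÷1=19=s, 16→(16−1)÷1=15=o, 3→(3−1)÷1=2=b.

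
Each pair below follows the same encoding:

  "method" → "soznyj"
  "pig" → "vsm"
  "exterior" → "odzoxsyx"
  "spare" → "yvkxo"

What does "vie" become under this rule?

bso

The rule splits by letter class: vowels +10, consonants +6.
For vie: v(cons)+6=b, i(vowel)+10=s, e(vowel)+10=o.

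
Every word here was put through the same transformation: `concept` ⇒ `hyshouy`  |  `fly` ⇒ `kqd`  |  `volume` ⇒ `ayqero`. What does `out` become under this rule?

The shift depends on letter class: consonant c→h is +5, but vowel o→y is +10. The rule splits by letter class: vowels +10, consonants +5.
On out: o(vowel)+10=y, u(vowel)+10=e, t(cons)+5=y.

yey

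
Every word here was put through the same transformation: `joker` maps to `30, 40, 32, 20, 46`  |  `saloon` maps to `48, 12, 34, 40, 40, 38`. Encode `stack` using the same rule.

48, 50, 12, 16, 32

The formula is n = 2×(alphabet index, a=1) + 10.
For stack: s=19→48, t=20→50, a=1→12, c=3→16, k=11→32.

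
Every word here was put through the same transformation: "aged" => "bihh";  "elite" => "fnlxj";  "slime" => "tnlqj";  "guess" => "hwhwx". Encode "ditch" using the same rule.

ekwgm

In aged: a→b is +1, g→i is +2, e→h is +3, d→h is +4 — the shift increases by 1 each position. The shift increases by 1 at each position, starting from +1: 1, 2, 3, ….
On ditch: d+1=e, i+2=k, t+3=w, c+4=g, h+5=m.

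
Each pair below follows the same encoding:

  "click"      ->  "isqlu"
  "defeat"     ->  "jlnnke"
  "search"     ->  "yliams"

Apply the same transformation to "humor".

nbuxb

In click: c→i is +6, l→s is +7, i→q is +8, c→l is +9 — the shift increases by 1 each position. The shift increases by 1 at each position, starting from +6: 6, 7, 8, ….
For humor: h+6=n, u+7=b, m+8=u, o+9=x, r+10=b.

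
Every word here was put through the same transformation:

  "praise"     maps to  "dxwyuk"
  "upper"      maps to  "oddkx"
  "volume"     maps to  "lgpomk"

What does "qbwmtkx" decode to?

Treating letters as 0–25, the rule is x ↦ 23x + 22 (mod 26).
Undoing it on qbwmtkx: q(16)→17·(16−22)≡2=c; b(1)→17·(1−22)≡7=h; w(22)→17·(22−22)≡0=a; m(12)→17·(12−22)≡12=m; t(19)→17·(19−22)≡1=b; k(10)→17·(10−22)≡4=e; x(23)→17·(23−22)≡17=r (all mod 26).

chamber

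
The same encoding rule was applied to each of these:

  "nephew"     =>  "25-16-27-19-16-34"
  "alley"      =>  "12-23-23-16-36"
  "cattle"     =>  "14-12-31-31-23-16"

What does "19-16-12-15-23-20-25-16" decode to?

headline

n is letter #14 and maps to 25: an offset of 11. Letters become their 1-based position plus 11 (so a→12, b→13, …).
Reversing it on 19-16-12-15-23-20-25-16: 19→(19−11)÷1=8=h, 16→(16−11)÷1=5=e, 12→(12−11)÷1=1=a, 15→(15−11)÷1=4=d, 23→(23−11)÷1=12=l, 20→(20−11)÷1=9=i, 25→(25−11)÷1=14=n, 16→(16−11)÷1=5=e.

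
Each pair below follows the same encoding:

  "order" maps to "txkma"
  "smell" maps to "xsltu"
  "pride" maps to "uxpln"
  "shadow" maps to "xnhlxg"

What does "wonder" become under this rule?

buulnb

In order: o→t is +5, r→x is +6, d→k is +7, e→m is +8 — the shift increases by 1 each position. The shift increases by 1 at each position, starting from +5: 5, 6, 7, ….
Applying it to wonder: w+5=b, o+6=u, n+7=u, d+8=l, e+9=n, r+10=b.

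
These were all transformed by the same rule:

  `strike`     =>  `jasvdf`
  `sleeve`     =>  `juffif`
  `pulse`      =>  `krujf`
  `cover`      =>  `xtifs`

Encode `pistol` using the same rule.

s(18)→j(9) and t(19)→a(0) fit y≡17x+15 (mod 26); the inverse of 17 mod 26 is 23. Each letter's alphabet position (a=0..z=25) is mapped through 17·x+15 mod 26 — an affine cipher.
On pistol: p(15)→17·15+15≡10=k; i(8)→17·8+15≡21=v; s(18)→17·18+15≡9=j; t(19)→17·19+15≡0=a; o(14)→17·14+15≡19=t; l(11)→17·11+15≡20=u (all mod 26).

kvjatu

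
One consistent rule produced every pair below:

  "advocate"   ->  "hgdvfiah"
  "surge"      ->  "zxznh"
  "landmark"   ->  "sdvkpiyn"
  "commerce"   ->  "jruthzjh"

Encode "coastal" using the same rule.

jrizwis

A repeating key of period 3 is used — shifts +7, +3, +8 over and over.
For coastal: c+7=j, o+3=r, a+8=i, s+7=z, t+3=w, a+8=i, l+7=s.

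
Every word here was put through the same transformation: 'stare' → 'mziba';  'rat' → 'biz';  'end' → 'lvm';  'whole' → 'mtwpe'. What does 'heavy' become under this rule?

gdimp

The output letters match the input read backwards, each shifted +8: stare reversed is erats. Two steps: reverse the string, then apply a Caesar shift of +8.
On heavy: reverse → yvaeh; then shift: y+8=g, v+8=d, a+8=i, e+8=m, h+8=p.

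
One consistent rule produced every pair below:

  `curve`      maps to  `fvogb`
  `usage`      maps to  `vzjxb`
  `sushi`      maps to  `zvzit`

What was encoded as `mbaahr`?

fellow

This is an affine cipher: with a=0,…,z=25, each position x becomes (11x+9) mod 26.
Undoing it on mbaahr: m(12)→19·(12−9)≡5=f; b(1)→19·(1−9)≡4=e; a(0)→19·(0−9)≡11=l; a(0)→19·(0−9)≡11=l; h(7)→19·(7−9)≡14=o; r(17)→19·(17−9)≡22=w (all mod 26).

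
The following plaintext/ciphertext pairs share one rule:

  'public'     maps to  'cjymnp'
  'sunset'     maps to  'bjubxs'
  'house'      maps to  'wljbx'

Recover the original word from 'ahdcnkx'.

This is an affine cipher: with a=0,…,z=25, each position x becomes (17x+7) mod 26.
Undoing it on ahdcnkx: a(0)→23·(0−7)≡21=v; h(7)→23·(7−7)≡0=a; d(3)→23·(3−7)≡12=m; c(2)→23·(2−7)≡15=p; n(13)→23·(13−7)≡8=i; k(10)→23·(10−7)≡17=r; x(23)→23·(23−7)≡4=e (all mod 26).

vampire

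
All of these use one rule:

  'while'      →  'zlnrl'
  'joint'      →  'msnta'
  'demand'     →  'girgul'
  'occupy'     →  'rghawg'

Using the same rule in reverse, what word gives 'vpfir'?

slack

Letter i (0-indexed) is shifted by i+3, so successive shifts are 3, 4, 5, ….
Undoing it on vpfir: v−3=s, p−4=l, f−5=a, i−6=c, r−7=k.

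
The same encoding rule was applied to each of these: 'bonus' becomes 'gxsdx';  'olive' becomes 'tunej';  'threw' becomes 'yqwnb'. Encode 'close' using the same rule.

hutbj

Shifts by position in bonus: pos 0: b→g (+5), pos 1: o→x (+9), pos 2: n→s (+5), pos 3: u→d (+9) — repeating every 2. The shifts repeat in a cycle of length 2: positions 0,1,… shift by +5, +9, then the pattern repeats.
Applying it to close: c+5=h, l+9=u, o+5=t, s+9=b, e+5=j.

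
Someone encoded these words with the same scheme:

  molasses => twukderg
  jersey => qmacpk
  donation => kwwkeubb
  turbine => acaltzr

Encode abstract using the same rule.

hjbdcmph

In molasses: m→t is +7, o→w is +8, l→u is +9, a→k is +10 — the shift increases by 1 each position. The shift increases by 1 at each position, starting from +7: 7, 8, 9, ….
On abstract: a+7=h, b+8=j, s+9=b, t+10=d, r+11=c, a+12=m, c+13=p, t+14=h.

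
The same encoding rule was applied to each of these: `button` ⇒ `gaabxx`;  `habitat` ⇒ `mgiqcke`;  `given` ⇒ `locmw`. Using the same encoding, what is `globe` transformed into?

In button: b→g is +5, u→a is +6, t→a is +7, t→b is +8 — the shift increases by 1 each position. Letter i (0-indexed) is shifted by i+5, so successive shifts are 5, 6, 7, ….
For globe: g+5=l, l+6=r, o+7=v, b+8=j, e+9=n.

lrvjn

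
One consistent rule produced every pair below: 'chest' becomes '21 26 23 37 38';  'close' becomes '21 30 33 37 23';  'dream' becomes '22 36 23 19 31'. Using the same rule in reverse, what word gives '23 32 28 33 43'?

enjoy

c is letter #3 and maps to 21: an offset of 18. Letters become their 1-based position plus 18 (so a→19, b→20, …).
Reversing it on 23 32 28 33 43: 23→(23−18)÷1=5=e, 32→(32−18)÷1=14=n, 28→(28−18)÷1=10=j, 33→(33−18)÷1=15=o, 43→(43−18)÷1=25=y.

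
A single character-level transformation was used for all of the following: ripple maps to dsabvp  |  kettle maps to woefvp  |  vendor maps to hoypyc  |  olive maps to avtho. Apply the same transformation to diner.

psyqb

Shifts by position in ripple: pos 0: r→d (+12), pos 1: i→s (+10), pos 2: p→a (+11), pos 3: p→b (+12), pos 4: l→v (+10), pos 5: e→p (+11) — repeating every 3. A repeating key of period 3 is used — shifts +12, +10, +11 over and over.
For diner: d+12=p, i+10=s, n+11=y, e+12=q, r+10=b.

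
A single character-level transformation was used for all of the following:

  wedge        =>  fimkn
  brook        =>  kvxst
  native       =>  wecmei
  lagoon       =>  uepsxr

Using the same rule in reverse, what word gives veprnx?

Shifts by position in wedge: pos 0: w→f (+9), pos 1: e→i (+4), pos 2: d→m (+9), pos 3: g→k (+4) — repeating every 2. It's a Vigenère-style cipher with numeric key [9,4]: position i shifts by key[i mod 2].
Undoing it on veprnx: v−9=m, e−4=a, p−9=g, r−4=n, n−9=e, x−4=t.

magnet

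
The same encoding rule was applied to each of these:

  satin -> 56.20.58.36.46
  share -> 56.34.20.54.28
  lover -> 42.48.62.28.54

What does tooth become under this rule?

s(#19)→56 and a(#1)→20: differences scale by 2, so n = 2·pos + 18. With a=1..z=26, the number is 2·pos + 18.
On tooth: t=20→58, o=15→48, o=15→48, t=20→58, h=8→34.

58.48.48.58.34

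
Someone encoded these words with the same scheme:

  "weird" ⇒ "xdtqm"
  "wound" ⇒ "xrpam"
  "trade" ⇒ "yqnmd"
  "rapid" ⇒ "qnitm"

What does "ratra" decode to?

onion

Treating letters as 0–25, the rule is x ↦ 17x + 13 (mod 26).
Decoding ratra: r(17)→23·(17−13)≡14=o; a(0)→23·(0−13)≡13=n; t(19)→23·(19−13)≡8=i; r(17)→23·(17−13)≡14=o; a(0)→23·(0−13)≡13=n (all mod 26).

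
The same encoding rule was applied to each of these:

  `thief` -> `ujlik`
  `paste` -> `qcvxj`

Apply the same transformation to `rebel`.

sgeiq

In thief: t→u is +1, h→j is +2, i→l is +3, e→i is +4 — the shift increases by 1 each position. The shift increases by 1 at each position, starting from +1: 1, 2, 3, ….
On rebel: r+1=s, e+2=g, b+3=e, e+4=i, l+5=q.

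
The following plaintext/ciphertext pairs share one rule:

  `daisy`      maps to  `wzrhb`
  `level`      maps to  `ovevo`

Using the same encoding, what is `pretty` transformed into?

This is the alphabet-reversal cipher (Atbash): a becomes z, b becomes y, etc.
On pretty: p↔k, r↔i, e↔v, t↔g, t↔g, y↔b.

kivggb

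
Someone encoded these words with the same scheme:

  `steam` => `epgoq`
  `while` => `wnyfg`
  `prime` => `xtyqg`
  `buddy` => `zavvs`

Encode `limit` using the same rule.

fyqyp

This is an affine cipher: with a=0,…,z=25, each position x becomes (11x+14) mod 26.
On limit: l(11)→11·11+14≡5=f; i(8)→11·8+14≡24=y; m(12)→11·12+14≡16=q; i(8)→11·8+14≡24=y; t(19)→11·19+14≡15=p (all mod 26).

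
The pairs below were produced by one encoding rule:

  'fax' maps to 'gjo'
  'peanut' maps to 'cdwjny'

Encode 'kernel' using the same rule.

The output letters match the input read backwards, each shifted +9: fax reversed is xaf. The word is reversed, then every letter is shifted forward by 9.
Applying it to kernel: reverse → lenrek; then shift: l+9=u, e+9=n, n+9=w, r+9=a, e+9=n, k+9=t.

unwant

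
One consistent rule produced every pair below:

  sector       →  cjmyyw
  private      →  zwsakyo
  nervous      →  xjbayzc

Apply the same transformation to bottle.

ltdyvj

Shifts by position in sector: pos 0: s→c (+10), pos 1: e→j (+5), pos 2: c→m (+10), pos 3: t→y (+5) — repeating every 2. The shifts repeat in a cycle of length 2: positions 0,1,… shift by +10, +5, then the pattern repeats.
On bottle: b+10=l, o+5=t, t+10=d, t+5=y, l+10=v, e+5=j.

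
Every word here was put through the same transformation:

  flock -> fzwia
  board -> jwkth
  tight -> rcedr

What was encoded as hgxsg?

dense

Each letter's alphabet position (a=0..z=25) is mapped through 25·x+10 mod 26 — an affine cipher.
Decoding hgxsg: h(7)→25·(7−10)≡3=d; g(6)→25·(6−10)≡4=e; x(23)→25·(23−10)≡13=n; s(18)→25·(18−10)≡18=s; g(6)→25·(6−10)≡4=e (all mod 26).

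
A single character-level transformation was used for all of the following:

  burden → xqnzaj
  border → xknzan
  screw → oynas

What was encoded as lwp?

pat

This is a Caesar cipher with shift 22.
Reversing it on lwp: l−22=p, w−22=a, p−22=t.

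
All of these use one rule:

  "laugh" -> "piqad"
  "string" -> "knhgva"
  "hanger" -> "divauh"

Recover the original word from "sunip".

metal

l(11)→p(15) and a(0)→i(8) fit y≡3x+8 (mod 26); the inverse of 3 mod 26 is 9. This is an affine cipher: with a=0,…,z=25, each position x becomes (3x+8) mod 26.
Undoing it on sunip: s(18)→9·(18−8)≡12=m; u(20)→9·(20−8)≡4=e; n(13)→9·(13−8)≡19=t; i(8)→9·(8−8)≡0=a; p(15)→9·(15−8)≡11=l (all mod 26).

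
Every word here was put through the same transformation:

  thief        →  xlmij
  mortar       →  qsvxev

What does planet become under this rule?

tperix

Compare letters: t→x is +4, h→l is +4, i→m is +4 — a constant shift. This is a Caesar cipher with shift 4.
For planet: p+4=t, l+4=p, a+4=e, n+4=r, e+4=i, t+4=x.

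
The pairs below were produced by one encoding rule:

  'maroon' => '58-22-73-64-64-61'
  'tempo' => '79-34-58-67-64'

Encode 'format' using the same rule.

With a=1..z=26, the number is 3·pos + 19.
On format: f=6→37, o=15→64, r=18→73, m=13→58, a=1→22, t=20→79.

37-64-73-58-22-79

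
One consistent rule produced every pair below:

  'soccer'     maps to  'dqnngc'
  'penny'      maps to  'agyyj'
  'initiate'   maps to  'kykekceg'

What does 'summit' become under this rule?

The shift depends on letter class: consonant s→d is +11, but vowel o→q is +2. The rule splits by letter class: vowels +2, consonants +11.
Applying it to summit: s(cons)+11=d, u(vowel)+2=w, m(cons)+11=x, m(cons)+11=x, i(vowel)+2=k, t(cons)+11=e.

dwxxke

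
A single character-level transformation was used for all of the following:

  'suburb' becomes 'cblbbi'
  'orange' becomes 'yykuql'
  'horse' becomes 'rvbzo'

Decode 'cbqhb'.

Shifts by position in suburb: pos 0: s→c (+10), pos 1: u→b (+7), pos 2: b→l (+10), pos 3: u→b (+7) — repeating every 2. A repeating key of period 2 is used — shifts +10, +7 over and over.
Reversing it on cbqhb: c−10=s, b−7=u, q−10=g, h−7=a, b−10=r.

sugar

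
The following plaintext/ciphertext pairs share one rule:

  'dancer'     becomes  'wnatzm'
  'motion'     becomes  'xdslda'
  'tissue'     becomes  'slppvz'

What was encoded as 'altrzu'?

nickel

This is an affine cipher: with a=0,…,z=25, each position x becomes (3x+13) mod 26.
Undoing it on altrzu: a(0)→9·(0−13)≡13=n; l(11)→9·(11−13)≡8=i; t(19)→9·(19−13)≡2=c; r(17)→9·(17−13)≡10=k; z(25)→9·(25−13)≡4=e; u(20)→9·(20−13)≡11=l (all mod 26).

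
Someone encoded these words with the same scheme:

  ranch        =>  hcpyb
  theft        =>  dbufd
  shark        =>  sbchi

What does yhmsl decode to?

crisp

r(17)→h(7) and a(0)→c(2) fit y≡11x+2 (mod 26); the inverse of 11 mod 26 is 19. Each letter's alphabet position (a=0..z=25) is mapped through 11·x+2 mod 26 — an affine cipher.
Undoing it on yhmsl: y(24)→19·(24−2)≡2=c; h(7)→19·(7−2)≡17=r; m(12)→19·(12−2)≡8=i; s(18)→19·(18−2)≡18=s; l(11)→19·(11−2)≡15=p (all mod 26).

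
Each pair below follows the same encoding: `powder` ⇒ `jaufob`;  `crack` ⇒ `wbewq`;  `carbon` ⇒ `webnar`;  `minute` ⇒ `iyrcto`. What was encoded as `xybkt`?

Each letter's alphabet position (a=0..z=25) is mapped through 9·x+4 mod 26 — an affine cipher.
Decoding xybkt: x(23)→3·(23−4)≡5=f; y(24)→3·(24−4)≡8=i; b(1)→3·(1−4)≡17=r; k(10)→3·(10−4)≡18=s; t(19)→3·(19−4)≡19=t (all mod 26).

first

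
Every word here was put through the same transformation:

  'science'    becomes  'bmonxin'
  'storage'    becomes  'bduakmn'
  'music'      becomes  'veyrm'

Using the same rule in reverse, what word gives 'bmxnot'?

screen

Shifts by position in science: pos 0: s→b (+9), pos 1: c→m (+10), pos 2: i→o (+6), pos 3: e→n (+9), pos 4: n→x (+10), pos 5: c→i (+6) — repeating every 3. It's a Vigenère-style cipher with numeric key [9,10,6]: position i shifts by key[i mod 3].
Undoing it on bmxnot: b−9=s, m−10=c, x−6=r, n−9=e, o−10=e, t−6=n.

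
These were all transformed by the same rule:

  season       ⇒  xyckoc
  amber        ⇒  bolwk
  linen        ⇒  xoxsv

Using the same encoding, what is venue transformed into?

The output letters match the input read backwards, each shifted +10: season reversed is nosaes. Read the word backwards and shift each letter +10.
On venue: reverse → eunev; then shift: e+10=o, u+10=e, n+10=x, e+10=o, v+10=f.

oexof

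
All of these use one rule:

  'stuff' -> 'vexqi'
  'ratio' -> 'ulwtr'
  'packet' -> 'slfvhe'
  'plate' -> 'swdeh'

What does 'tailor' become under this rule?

Shifts by position in stuff: pos 0: s→v (+3), pos 1: t→e (+11), pos 2: u→x (+3), pos 3: f→q (+11) — repeating every 2. A repeating key of period 2 is used — shifts +3, +11 over and over.
Applying it to tailor: t+3=w, a+11=l, i+3=l, l+11=w, o+3=r, r+11=c.

wllwrc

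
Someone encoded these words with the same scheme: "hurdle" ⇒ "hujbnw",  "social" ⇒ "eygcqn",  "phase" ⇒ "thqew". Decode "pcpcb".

vivid

h(7)→h(7) and u(20)→u(20) fit y≡21x+16 (mod 26); the inverse of 21 mod 26 is 5. Treating letters as 0–25, the rule is x ↦ 21x + 16 (mod 26).
Reversing it on pcpcb: p(15)→5·(15−16)≡21=v; c(2)→5·(2−16)≡8=i; p(15)→5·(15−16)≡21=v; c(2)→5·(2−16)≡8=i; b(1)→5·(1−16)≡3=d (all mod 26).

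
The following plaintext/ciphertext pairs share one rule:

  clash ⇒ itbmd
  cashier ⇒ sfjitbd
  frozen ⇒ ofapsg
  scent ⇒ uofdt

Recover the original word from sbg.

far

The output letters match the input read backwards, each shifted +1: clash reversed is hsalc. Read the word backwards and shift each letter +1.
Reversing it on sbg: shift back: s−1=r, b−1=a, g−1=f → raf; then reverse → far.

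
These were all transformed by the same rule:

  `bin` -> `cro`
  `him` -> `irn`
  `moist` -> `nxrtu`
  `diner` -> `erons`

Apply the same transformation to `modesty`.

nxentuz

Vowels shift forward by 9 and consonants shift forward by 1.
On modesty: m(cons)+1=n, o(vowel)+9=x, d(cons)+1=e, e(vowel)+9=n, s(cons)+1=t, t(cons)+1=u, y(cons)+1=z.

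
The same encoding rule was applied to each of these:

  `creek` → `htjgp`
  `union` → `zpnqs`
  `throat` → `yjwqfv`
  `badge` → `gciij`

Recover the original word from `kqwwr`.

forum

Shifts by position in creek: pos 0: c→h (+5), pos 1: r→t (+2), pos 2: e→j (+5), pos 3: e→g (+2) — repeating every 2. It's a Vigenère-style cipher with numeric key [5,2]: position i shifts by key[i mod 2].
Undoing it on kqwwr: k−5=f, q−2=o, w−5=r, w−2=u, r−5=m.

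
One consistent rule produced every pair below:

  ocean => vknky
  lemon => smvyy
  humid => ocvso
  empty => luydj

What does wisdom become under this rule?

dqbnzy

In ocean: o→v is +7, c→k is +8, e→n is +9, a→k is +10 — the shift increases by 1 each position. Letter i (0-indexed) is shifted by i+7, so successive shifts are 7, 8, 9, ….
For wisdom: w+7=d, i+8=q, s+9=b, d+10=n, o+11=z, m+12=y.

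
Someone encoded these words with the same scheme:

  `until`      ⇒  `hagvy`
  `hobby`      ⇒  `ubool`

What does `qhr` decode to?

due

Compare letters: u→h is +13, n→a is +13, t→g is +13 — a constant shift. Every letter moves 13 places later in the alphabet, wrapping around z→a.
Undoing it on qhr: q−13=d, h−13=u, r−13=e.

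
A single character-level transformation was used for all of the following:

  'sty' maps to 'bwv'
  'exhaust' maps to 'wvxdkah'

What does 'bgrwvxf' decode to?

custody

The output letters match the input read backwards, each shifted +3: sty reversed is yts. Two steps: reverse the string, then apply a Caesar shift of +3.
Undoing it on bgrwvxf: shift back: b−3=y, g−3=d, r−3=o, w−3=t, v−3=s, x−3=u, f−3=c → ydotsuc; then reverse → custody.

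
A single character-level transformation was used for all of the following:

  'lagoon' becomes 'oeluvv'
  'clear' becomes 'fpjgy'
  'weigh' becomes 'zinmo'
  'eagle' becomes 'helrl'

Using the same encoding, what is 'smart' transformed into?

In lagoon: l→o is +3, a→e is +4, g→l is +5, o→u is +6 — the shift increases by 1 each position. Letter i (0-indexed) is shifted by i+3, so successive shifts are 3, 4, 5, ….
For smart: s+3=v, m+4=q, a+5=f, r+6=x, t+7=a.

vqfxa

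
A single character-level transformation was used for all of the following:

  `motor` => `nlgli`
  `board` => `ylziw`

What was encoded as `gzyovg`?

tablet

This is the alphabet-reversal cipher (Atbash): a becomes z, b becomes y, etc.
Undoing it on gzyovg: g↔t, z↔a, y↔b, o↔l, v↔e, g↔t.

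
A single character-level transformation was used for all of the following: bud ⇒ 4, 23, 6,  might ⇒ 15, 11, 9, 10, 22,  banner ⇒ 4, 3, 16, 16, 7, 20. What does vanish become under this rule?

24, 3, 16, 11, 21, 10

The number is (letter's place in the alphabet, a=1) + 2.
Applying it to vanish: v=22→24, a=1→3, n=14→16, i=9→11, s=19→21, h=8→10.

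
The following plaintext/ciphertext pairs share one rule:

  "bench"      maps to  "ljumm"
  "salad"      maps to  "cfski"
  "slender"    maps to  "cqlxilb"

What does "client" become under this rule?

The shifts repeat in a cycle of length 3: positions 0,1,… shift by +10, +5, +7, then the pattern repeats.
Applying it to client: c+10=m, l+5=q, i+7=p, e+10=o, n+5=s, t+7=a.

mqposa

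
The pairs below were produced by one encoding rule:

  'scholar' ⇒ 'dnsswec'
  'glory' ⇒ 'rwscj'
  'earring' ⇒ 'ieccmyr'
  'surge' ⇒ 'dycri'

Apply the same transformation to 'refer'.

The shift depends on letter class: consonant s→d is +11, but vowel o→s is +4. Vowels shift forward by 4 and consonants shift forward by 11.
Applying it to refer: r(cons)+11=c, e(vowel)+4=i, f(cons)+11=q, e(vowel)+4=i, r(cons)+11=c.

ciqic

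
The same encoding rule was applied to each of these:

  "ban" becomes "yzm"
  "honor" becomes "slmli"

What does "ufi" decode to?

fur

Each pair mirrors across the alphabet (b↔y, a↔z, n↔m): positions sum to 25. Letters are reflected about the middle of the alphabet (position → 25−position): Atbash.
Decoding ufi: u↔f, f↔u, i↔r.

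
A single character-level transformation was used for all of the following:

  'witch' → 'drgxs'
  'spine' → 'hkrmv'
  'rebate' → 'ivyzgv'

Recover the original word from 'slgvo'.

Each pair mirrors across the alphabet (w↔d, i↔r, t↔g): positions sum to 25. This is the alphabet-reversal cipher (Atbash): a becomes z, b becomes y, etc.
Reversing it on slgvo: s↔h, l↔o, g↔t, v↔e, o↔l.

hotel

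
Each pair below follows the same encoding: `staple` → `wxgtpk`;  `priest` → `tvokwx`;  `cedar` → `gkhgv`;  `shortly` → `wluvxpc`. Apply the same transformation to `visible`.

Vowels shift forward by 6 and consonants shift forward by 4.
For visible: v(cons)+4=z, i(vowel)+6=o, s(cons)+4=w, i(vowel)+6=o, b(cons)+4=f, l(cons)+4=p, e(vowel)+6=k.

zowofpk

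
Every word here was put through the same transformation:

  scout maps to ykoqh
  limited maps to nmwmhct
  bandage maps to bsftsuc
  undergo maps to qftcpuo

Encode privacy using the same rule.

xpmzska

s(18)→y(24) and c(2)→k(10) fit y≡9x+18 (mod 26); the inverse of 9 mod 26 is 3. This is an affine cipher: with a=0,…,z=25, each position x becomes (9x+18) mod 26.
Applying it to privacy: p(15)→9·15+18≡23=x; r(17)→9·17+18≡15=p; i(8)→9·8+18≡12=m; v(21)→9·21+18≡25=z; a(0)→9·0+18≡18=s; c(2)→9·2+18≡10=k; y(24)→9·24+18≡0=a (all mod 26).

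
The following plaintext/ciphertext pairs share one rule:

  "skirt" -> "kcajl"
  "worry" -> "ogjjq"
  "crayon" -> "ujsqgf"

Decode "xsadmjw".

failure

Compare letters: s→k is +18, k→c is +18, i→a is +18 — a constant shift. Each letter is shifted forward by 18 in the alphabet (a Caesar shift of +18).
Undoing it on xsadmjw: x−18=f, s−18=a, a−18=i, d−18=l, m−18=u, j−18=r, w−18=e.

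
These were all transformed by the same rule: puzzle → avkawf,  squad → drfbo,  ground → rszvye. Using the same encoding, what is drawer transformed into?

Shifts by position in puzzle: pos 0: p→a (+11), pos 1: u→v (+1), pos 2: z→k (+11), pos 3: z→a (+1) — repeating every 2. The shifts repeat in a cycle of length 2: positions 0,1,… shift by +11, +1, then the pattern repeats.
On drawer: d+11=o, r+1=s, a+11=l, w+1=x, e+11=p, r+1=s.

oslxps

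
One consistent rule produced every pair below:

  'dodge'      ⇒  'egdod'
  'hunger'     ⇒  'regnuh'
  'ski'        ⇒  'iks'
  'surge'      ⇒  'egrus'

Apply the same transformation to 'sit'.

tis

The output letters match the input read backwards: dodge reversed is egdod. The word is simply reversed.
On sit: reverse → tis.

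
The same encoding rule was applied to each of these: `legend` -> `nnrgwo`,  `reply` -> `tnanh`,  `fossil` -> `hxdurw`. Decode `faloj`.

Shifts by position in legend: pos 0: l→n (+2), pos 1: e→n (+9), pos 2: g→r (+11), pos 3: e→g (+2), pos 4: n→w (+9), pos 5: d→o (+11) — repeating every 3. A repeating key of period 3 is used — shifts +2, +9, +11 over and over.
Decoding faloj: f−2=d, a−9=r, l−11=a, o−2=m, j−9=a.

drama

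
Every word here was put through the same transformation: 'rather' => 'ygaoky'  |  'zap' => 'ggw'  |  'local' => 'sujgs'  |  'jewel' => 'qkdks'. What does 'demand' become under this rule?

The shift depends on letter class: consonant r→y is +7, but vowel a→g is +6. The rule splits by letter class: vowels +6, consonants +7.
Applying it to demand: d(cons)+7=k, e(vowel)+6=k, m(cons)+7=t, a(vowel)+6=g, n(cons)+7=u, d(cons)+7=k.

kktguk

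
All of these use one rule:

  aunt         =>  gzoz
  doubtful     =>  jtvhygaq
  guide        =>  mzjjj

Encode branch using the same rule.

hwbthi

Shifts by position in aunt: pos 0: a→g (+6), pos 1: u→z (+5), pos 2: n→o (+1), pos 3: t→z (+6) — repeating every 3. A repeating key of period 3 is used — shifts +6, +5, +1 over and over.
Applying it to branch: b+6=h, r+5=w, a+1=b, n+6=t, c+5=h, h+1=i.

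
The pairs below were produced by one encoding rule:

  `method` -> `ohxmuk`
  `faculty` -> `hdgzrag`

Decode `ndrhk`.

lance

In method: m→o is +2, e→h is +3, t→x is +4, h→m is +5 — the shift increases by 1 each position. Letter i (0-indexed) is shifted by i+2, so successive shifts are 2, 3, 4, ….
Undoing it on ndrhk: n−2=l, d−3=a, r−4=n, h−5=c, k−6=e.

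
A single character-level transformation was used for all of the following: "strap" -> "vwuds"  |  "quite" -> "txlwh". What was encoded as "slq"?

Compare letters: s→v is +3, t→w is +3, r→u is +3 — a constant shift. It's a constant shift of +3 (ROT3).
Decoding slq: s−3=p, l−3=i, q−3=n.

pin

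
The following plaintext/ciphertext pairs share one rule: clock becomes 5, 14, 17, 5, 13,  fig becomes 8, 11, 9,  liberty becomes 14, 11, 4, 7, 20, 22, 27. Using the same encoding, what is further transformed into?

8, 23, 20, 22, 10, 7, 20

The number is (letter's place in the alphabet, a=1) + 2.
Applying it to further: f=6→8, u=21→23, r=18→20, t=20→22, h=8→10, e=5→7, r=18→20.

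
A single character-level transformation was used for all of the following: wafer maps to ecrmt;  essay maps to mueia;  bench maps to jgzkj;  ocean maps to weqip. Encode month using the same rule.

Shifts by position in wafer: pos 0: w→e (+8), pos 1: a→c (+2), pos 2: f→r (+12), pos 3: e→m (+8), pos 4: r→t (+2) — repeating every 3. It's a Vigenère-style cipher with numeric key [8,2,12]: position i shifts by key[i mod 3].
For month: m+8=u, o+2=q, n+12=z, t+8=b, h+2=j.

uqzbj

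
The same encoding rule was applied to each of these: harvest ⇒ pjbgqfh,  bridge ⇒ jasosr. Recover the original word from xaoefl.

pretty

The shift increases by 1 at each position, starting from +8: 8, 9, 10, ….
Decoding xaoefl: x−8=p, a−9=r, o−10=e, e−11=t, f−12=t, l−13=y.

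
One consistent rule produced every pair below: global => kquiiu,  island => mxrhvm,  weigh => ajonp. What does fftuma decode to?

banner

Letter i (0-indexed) is shifted by i+4, so successive shifts are 4, 5, 6, ….
Undoing it on fftuma: f−4=b, f−5=a, t−6=n, u−7=n, m−8=e, a−9=r.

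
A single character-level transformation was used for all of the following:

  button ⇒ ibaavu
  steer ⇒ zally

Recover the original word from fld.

yew

Compare letters: b→i is +7, u→b is +7, t→a is +7 — a constant shift. It's a constant shift of +7 (ROT7).
Decoding fld: f−7=y, l−7=e, d−7=w.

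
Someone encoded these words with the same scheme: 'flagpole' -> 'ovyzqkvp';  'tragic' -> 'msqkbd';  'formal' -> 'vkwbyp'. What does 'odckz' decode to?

The output letters match the input read backwards, each shifted +10: flagpole reversed is elopgalf. Read the word backwards and shift each letter +10.
Decoding odckz: shift back: o−10=e, d−10=t, c−10=s, k−10=a, z−10=p → etsap; then reverse → paste.

paste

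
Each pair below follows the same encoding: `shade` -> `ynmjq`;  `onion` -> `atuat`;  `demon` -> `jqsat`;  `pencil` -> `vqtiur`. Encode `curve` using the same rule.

The shift depends on letter class: consonant s→y is +6, but vowel a→m is +12. Vowels shift forward by 12 and consonants shift forward by 6.
Applying it to curve: c(cons)+6=i, u(vowel)+12=g, r(cons)+6=x, v(cons)+6=b, e(vowel)+12=q.

igxbq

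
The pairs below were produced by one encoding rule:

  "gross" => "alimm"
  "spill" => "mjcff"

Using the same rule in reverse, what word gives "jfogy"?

plume

Compare letters: g→a is +20, r→l is +20, o→i is +20 — a constant shift. Every letter moves 20 places later in the alphabet, wrapping around z→a.
Reversing it on jfogy: j−20=p, f−20=l, o−20=u, g−20=m, y−20=e.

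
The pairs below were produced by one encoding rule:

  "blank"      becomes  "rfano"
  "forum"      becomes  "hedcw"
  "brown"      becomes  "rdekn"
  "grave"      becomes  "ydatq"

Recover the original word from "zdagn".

drain

Each letter's alphabet position (a=0..z=25) is mapped through 17·x+0 mod 26 — an affine cipher.
Decoding zdagn: z(25)→23·(25−0)≡3=d; d(3)→23·(3−0)≡17=r; a(0)→23·(0−0)≡0=a; g(6)→23·(6−0)≡8=i; n(13)→23·(13−0)≡13=n (all mod 26).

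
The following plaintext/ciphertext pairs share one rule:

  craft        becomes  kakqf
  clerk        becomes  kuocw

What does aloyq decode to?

scene

In craft: c→k is +8, r→a is +9, a→k is +10, f→q is +11 — the shift increases by 1 each position. Each letter shifts forward by (position + 8), i.e. 8, 9, 10, … — the shift grows by one for each successive letter.
Undoing it on aloyq: a−8=s, l−9=c, o−10=e, y−11=n, q−12=e.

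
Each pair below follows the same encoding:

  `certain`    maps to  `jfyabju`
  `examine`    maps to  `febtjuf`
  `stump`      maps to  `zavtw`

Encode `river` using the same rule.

The shift depends on letter class: consonant c→j is +7, but vowel e→f is +1. Two shifts are in play — +1 for a/e/i/o/u, +7 for every other letter.
Applying it to river: r(cons)+7=y, i(vowel)+1=j, v(cons)+7=c, e(vowel)+1=f, r(cons)+7=y.

yjcfy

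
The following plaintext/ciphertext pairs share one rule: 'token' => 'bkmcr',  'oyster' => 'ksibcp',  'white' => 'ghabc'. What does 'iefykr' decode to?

This is an affine cipher: with a=0,…,z=25, each position x becomes (19x+4) mod 26.
Reversing it on iefykr: i(8)→11·(8−4)≡18=s; e(4)→11·(4−4)≡0=a; f(5)→11·(5−4)≡11=l; y(24)→11·(24−4)≡12=m; k(10)→11·(10−4)≡14=o; r(17)→11·(17−4)≡13=n (all mod 26).

salmon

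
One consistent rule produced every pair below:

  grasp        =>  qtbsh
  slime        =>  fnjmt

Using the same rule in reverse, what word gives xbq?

paw

The output letters match the input read backwards, each shifted +1: grasp reversed is psarg. The word is reversed, then every letter is shifted forward by 1.
Decoding xbq: shift back: x−1=w, b−1=a, q−1=p → wap; then reverse → paw.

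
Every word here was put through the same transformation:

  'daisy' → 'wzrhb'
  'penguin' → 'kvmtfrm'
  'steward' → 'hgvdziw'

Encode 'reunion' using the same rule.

Letters are reflected about the middle of the alphabet (position → 25−position): Atbash.
For reunion: r↔i, e↔v, u↔f, n↔m, i↔r, o↔l, n↔m.

ivfmrlm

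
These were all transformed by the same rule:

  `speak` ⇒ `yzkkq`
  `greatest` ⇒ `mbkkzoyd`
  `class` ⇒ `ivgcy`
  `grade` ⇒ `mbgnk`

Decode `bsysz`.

visit

A repeating key of period 2 is used — shifts +6, +10 over and over.
Reversing it on bsysz: b−6=v, s−10=i, y−6=s, s−10=i, z−6=t.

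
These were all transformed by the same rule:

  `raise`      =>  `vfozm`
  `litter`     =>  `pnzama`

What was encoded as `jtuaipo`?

Letter i (0-indexed) is shifted by i+4, so successive shifts are 4, 5, 6, ….
Reversing it on jtuaipo: j−4=f, t−5=o, u−6=o, a−7=t, i−8=a, p−9=g, o−10=e.

footage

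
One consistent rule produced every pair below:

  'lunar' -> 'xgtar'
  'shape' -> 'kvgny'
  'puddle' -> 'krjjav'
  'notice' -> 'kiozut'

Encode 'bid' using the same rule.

The output letters match the input read backwards, each shifted +6: lunar reversed is ranul. Two steps: reverse the string, then apply a Caesar shift of +6.
For bid: reverse → dib; then shift: d+6=j, i+6=o, b+6=h.

joh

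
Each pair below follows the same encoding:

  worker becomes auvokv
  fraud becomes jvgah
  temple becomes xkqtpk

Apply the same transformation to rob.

vuf

The shift depends on letter class: consonant w→a is +4, but vowel o→u is +6. Two shifts are in play — +6 for a/e/i/o/u, +4 for every other letter.
For rob: r(cons)+4=v, o(vowel)+6=u, b(cons)+4=f.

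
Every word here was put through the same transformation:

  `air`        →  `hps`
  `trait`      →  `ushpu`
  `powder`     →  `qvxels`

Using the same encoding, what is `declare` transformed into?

eldmhsl

Two shifts are in play — +7 for a/e/i/o/u, +1 for every other letter.
For declare: d(cons)+1=e, e(vowel)+7=l, c(cons)+1=d, l(cons)+1=m, a(vowel)+7=h, r(cons)+1=s, e(vowel)+7=l.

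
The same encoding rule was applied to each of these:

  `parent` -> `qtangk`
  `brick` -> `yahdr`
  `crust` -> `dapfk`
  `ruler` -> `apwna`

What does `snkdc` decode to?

This is an affine cipher: with a=0,…,z=25, each position x becomes (5x+19) mod 26.
Undoing it on snkdc: s(18)→21·(18−19)≡5=f; n(13)→21·(13−19)≡4=e; k(10)→21·(10−19)≡19=t; d(3)→21·(3−19)≡2=c; c(2)→21·(2−19)≡7=h (all mod 26).

fetch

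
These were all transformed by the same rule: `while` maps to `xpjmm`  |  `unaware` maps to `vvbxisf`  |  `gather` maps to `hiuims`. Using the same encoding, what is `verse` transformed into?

Shifts by position in while: pos 0: w→x (+1), pos 1: h→p (+8), pos 2: i→j (+1), pos 3: l→m (+1), pos 4: e→m (+8) — repeating every 3. It's a Vigenère-style cipher with numeric key [1,8,1]: position i shifts by key[i mod 3].
For verse: v+1=w, e+8=m, r+1=s, s+1=t, e+8=m.

wmstm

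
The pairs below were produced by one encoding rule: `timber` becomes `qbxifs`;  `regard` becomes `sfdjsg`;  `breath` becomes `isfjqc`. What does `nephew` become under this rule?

wfucfn

t(19)→q(16) and i(8)→b(1) fit y≡25x+9 (mod 26); the inverse of 25 mod 26 is 25. This is an affine cipher: with a=0,…,z=25, each position x becomes (25x+9) mod 26.
On nephew: n(13)→25·13+9≡22=w; e(4)→25·4+9≡5=f; p(15)→25·15+9≡20=u; h(7)→25·7+9≡2=c; e(4)→25·4+9≡5=f; w(22)→25·22+9≡13=n (all mod 26).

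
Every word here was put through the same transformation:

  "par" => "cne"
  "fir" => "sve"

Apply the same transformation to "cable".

Every letter moves 13 places later in the alphabet, wrapping around z→a.
Applying it to cable: c+13=p, a+13=n, b+13=o, l+13=y, e+13=r.

pnoyr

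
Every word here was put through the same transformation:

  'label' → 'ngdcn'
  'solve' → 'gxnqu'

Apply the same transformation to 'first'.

Read the word backwards and shift each letter +2.
For first: reverse → tsrif; then shift: t+2=v, s+2=u, r+2=t, i+2=k, f+2=h.

vutkh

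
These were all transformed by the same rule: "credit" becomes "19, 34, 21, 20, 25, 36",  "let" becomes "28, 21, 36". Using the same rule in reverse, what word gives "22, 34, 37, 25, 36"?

The number is (letter's place in the alphabet, a=1) + 16.
Decoding 22, 34, 37, 25, 36: 22→(22−16)÷1=6=f, 34→(34−16)÷1=18=r, 37→(37−16)÷1=21=u, 25→(25−16)÷1=9=i, 36→(36−16)÷1=20=t.

fruit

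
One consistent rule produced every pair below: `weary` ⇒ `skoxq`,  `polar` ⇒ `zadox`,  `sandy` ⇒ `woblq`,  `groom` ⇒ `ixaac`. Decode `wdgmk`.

slice

w(22)→s(18) and e(4)→k(10) fit y≡25x+14 (mod 26); the inverse of 25 mod 26 is 25. Each letter's alphabet position (a=0..z=25) is mapped through 25·x+14 mod 26 — an affine cipher.
Reversing it on wdgmk: w(22)→25·(22−14)≡18=s; d(3)→25·(3−14)≡11=l; g(6)→25·(6−14)≡8=i; m(12)→25·(12−14)≡2=c; k(10)→25·(10−14)≡4=e (all mod 26).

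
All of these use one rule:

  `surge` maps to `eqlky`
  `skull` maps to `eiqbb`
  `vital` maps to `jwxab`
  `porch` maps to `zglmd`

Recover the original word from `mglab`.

s(18)→e(4) and u(20)→q(16) fit y≡19x+0 (mod 26); the inverse of 19 mod 26 is 11. Treating letters as 0–25, the rule is x ↦ 19x + 0 (mod 26).
Decoding mglab: m(12)→11·(12−0)≡2=c; g(6)→11·(6−0)≡14=o; l(11)→11·(11−0)≡17=r; a(0)→11·(0−0)≡0=a; b(1)→11·(1−0)≡11=l (all mod 26).

coral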